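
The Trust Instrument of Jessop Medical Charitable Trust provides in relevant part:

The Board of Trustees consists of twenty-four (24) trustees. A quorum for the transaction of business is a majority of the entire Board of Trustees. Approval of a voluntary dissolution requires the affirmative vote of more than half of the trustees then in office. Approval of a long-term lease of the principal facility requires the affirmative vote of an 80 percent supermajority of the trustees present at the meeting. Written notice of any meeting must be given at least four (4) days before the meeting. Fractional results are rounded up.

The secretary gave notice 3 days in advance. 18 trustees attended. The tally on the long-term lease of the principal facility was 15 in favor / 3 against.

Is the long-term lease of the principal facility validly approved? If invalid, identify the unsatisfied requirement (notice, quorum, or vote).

Invalid — notice requirement not satisfied.

Notice: 3 days given; 4 required (3 < 4). Not satisfied.
Quorum: 18 present; quorum is 13. Satisfied.
Vote: the long-term lease of the principal facility requires four-fifths of the trustees present (18). 4/5 of 18 = 14.40, rounded up to 15, so 15 affirmative votes are needed; 15 voted in favor. Satisfied.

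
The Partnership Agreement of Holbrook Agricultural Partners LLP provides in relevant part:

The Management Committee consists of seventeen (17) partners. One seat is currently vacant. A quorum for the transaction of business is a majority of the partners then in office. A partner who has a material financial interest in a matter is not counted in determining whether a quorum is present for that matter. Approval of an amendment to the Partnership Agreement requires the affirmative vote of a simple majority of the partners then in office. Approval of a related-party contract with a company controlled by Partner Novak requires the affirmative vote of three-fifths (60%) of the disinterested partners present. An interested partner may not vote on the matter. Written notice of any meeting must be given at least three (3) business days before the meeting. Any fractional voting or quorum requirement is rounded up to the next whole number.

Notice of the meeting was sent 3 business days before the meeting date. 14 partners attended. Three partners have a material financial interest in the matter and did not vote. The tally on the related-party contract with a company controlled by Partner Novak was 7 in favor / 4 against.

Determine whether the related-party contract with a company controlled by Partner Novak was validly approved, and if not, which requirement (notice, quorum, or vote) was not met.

Notice: 3 business days given; 3 required (3 ≥ 3). Satisfied.
Quorum: 14 present, but the 3 interested partners do not count, leaving 11. Quorum is 9. Satisfied.
Vote: the related-party contract with a company controlled by Partner Novak requires three-fifths of the disinterested partners present (14 − 3 = 11). 3/5 of 11 = 6.60, rounded up to 7, so 7 affirmative votes are needed; 7 voted in favor. Satisfied.

Valid — all requirements satisfied.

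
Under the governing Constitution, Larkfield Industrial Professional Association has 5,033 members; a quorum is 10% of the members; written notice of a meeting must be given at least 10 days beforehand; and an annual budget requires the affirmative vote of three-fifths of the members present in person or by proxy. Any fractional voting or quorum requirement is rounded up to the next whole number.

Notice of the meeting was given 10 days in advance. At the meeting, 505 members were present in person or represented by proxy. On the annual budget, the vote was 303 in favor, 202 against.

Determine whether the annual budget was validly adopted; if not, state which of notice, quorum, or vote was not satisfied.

Notice: 10 days given; 10 required. Satisfied.
Quorum: 10% of 5,033 = 503.30, rounded up to 504; 505 present. Satisfied.
Vote: requires three-fifths of those present (505); 3/5 of 505 = 303, so 303 needed; 303 in favor. Satisfied.

Valid — all requirements satisfied.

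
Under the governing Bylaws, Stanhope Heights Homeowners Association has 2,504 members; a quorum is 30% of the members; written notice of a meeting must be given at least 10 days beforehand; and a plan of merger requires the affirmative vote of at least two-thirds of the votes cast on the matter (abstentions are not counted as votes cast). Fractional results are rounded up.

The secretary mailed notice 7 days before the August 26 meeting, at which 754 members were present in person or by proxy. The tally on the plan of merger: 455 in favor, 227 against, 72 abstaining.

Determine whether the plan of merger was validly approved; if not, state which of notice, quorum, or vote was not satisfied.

Notice: 7 days given; 10 required. Not satisfied.
Quorum: 30% of 2,504 = 751.20, rounded up to 752; 754 present. Satisfied.
Vote: requires two-thirds of the votes cast (754 − 72 abstaining = 682); 2/3 of 682 = 454.67, rounded up to 455, so 455 needed; 455 in favor. Satisfied.

Invalid — notice requirement not satisfied.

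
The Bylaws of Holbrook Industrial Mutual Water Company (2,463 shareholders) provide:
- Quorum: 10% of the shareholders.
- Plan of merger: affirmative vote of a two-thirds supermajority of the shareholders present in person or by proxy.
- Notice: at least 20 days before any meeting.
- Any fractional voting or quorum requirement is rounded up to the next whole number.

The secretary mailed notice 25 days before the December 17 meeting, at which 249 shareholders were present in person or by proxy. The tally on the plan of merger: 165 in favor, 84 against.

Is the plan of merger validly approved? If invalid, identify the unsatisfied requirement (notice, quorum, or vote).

Notice: 25 days given; 20 required. Satisfied.
Quorum: 10% of 2,463 = 246.30, rounded up to 247; 249 present. Satisfied.
Vote: requires two-thirds of those present (249); 2/3 of 249 = 166, so 166 needed; 165 in favor. Not satisfied.

Invalid — vote requirement not satisfied.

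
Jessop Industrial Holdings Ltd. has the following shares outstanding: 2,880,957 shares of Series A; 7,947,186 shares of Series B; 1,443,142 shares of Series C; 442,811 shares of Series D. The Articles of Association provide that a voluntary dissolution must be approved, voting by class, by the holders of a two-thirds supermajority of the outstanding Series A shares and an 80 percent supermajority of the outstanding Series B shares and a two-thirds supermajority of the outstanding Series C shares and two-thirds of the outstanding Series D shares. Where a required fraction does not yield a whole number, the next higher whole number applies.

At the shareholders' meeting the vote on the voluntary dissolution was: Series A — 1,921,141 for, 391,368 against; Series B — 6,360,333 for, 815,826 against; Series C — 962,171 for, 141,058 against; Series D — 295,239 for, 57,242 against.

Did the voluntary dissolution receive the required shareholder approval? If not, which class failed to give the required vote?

Approved — every class gave the required vote.

Series A: 2/3 of 2880957 = 1920638; 1,920,638 required, 1,921,141 in favor — approved.
Series B: 4/5 of 7947186 = 6357748.80, rounded up to 6357749; 6,357,749 required, 6,360,333 in favor — approved.
Series C: 2/3 of 1443142 = 962094.67, rounded up to 962095; 962,095 required, 962,171 in favor — approved.
Series D: 2/3 of 442811 = 295207.33, rounded up to 295208; 295,208 required, 295,239 in favor — approved.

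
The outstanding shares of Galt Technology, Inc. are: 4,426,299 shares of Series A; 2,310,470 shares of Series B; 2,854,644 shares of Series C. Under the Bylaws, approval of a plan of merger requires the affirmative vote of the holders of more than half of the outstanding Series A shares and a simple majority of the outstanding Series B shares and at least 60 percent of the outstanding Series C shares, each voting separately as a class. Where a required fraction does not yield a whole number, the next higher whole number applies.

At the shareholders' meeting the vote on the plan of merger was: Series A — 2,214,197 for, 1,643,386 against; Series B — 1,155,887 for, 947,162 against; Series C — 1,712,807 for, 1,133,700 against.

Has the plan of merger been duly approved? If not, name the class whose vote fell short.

Series A: a majority of 4426299 is 2213150; 2,213,150 required, 2,214,197 in favor — approved.
Series B: a majority of 2310470 is 1155236; 1,155,236 required, 1,155,887 in favor — approved.
Series C: 3/5 of 2854644 = 1712786.40, rounded up to 1712787; 1,712,787 required, 1,712,807 in favor — approved.

Approved — every class gave the required vote.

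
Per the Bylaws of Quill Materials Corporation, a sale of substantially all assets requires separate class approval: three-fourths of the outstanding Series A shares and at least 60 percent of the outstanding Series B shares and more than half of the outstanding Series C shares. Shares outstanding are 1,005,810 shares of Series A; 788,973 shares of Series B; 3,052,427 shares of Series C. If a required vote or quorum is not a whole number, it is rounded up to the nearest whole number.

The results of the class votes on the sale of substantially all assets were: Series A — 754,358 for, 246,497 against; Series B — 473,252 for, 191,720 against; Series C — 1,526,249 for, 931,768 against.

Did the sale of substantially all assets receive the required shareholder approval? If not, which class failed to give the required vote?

Not approved — the Series B shares did not give the required vote.

Series A: 3/4 of 1005810 = 754357.50, rounded up to 754358; 754,358 required, 754,358 in favor — approved.
Series B: 3/5 of 788973 = 473383.80, rounded up to 473384; 473,384 required, 473,252 in favor — not approved.
Series C: a majority of 3052427 is 1526214; 1,526,214 required, 1,526,249 in favor — approved.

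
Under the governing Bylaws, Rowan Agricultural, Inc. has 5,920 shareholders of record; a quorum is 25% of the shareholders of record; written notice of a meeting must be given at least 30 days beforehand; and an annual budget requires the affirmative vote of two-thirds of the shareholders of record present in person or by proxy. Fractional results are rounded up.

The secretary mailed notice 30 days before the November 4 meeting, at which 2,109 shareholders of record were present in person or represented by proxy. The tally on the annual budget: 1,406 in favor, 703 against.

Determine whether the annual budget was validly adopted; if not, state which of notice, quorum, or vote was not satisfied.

Valid — all requirements satisfied.

Notice: 30 days given; 30 required. Satisfied.
Quorum: 25% of 5,920 = 1,480; 2,109 present. Satisfied.
Vote: requires two-thirds of those present (2,109); 2/3 of 2109 = 1406, so 1,406 needed; 1,406 in favor. Satisfied.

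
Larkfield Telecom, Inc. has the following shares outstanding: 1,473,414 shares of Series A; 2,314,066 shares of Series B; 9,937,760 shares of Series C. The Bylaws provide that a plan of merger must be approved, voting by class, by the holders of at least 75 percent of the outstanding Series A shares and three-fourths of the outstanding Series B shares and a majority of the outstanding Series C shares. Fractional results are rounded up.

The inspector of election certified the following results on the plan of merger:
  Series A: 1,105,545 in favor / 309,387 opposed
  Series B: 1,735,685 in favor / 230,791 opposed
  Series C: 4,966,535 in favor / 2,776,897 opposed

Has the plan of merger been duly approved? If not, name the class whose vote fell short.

Not approved — the Series C shares did not give the required vote.

Series A: 3/4 of 1473414 = 1105060.50, rounded up to 1105061; 1,105,061 required, 1,105,545 in favor — approved.
Series B: 3/4 of 2314066 = 1735549.50, rounded up to 1735550; 1,735,550 required, 1,735,685 in favor — approved.
Series C: a majority of 9937760 is 4968881; 4,968,881 required, 4,966,535 in favor — not approved.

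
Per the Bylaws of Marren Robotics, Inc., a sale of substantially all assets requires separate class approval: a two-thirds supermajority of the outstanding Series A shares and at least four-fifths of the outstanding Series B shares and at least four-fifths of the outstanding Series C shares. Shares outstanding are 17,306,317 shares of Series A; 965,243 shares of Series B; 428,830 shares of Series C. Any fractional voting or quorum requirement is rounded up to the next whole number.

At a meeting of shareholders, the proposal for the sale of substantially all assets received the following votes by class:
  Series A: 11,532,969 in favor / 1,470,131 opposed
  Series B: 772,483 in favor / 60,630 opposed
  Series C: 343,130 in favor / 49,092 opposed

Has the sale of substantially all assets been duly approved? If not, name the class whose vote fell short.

Not approved — the Series A shares did not give the required vote.

Series A: 2/3 of 17306317 = 11537544.67, rounded up to 11537545; 11,537,545 required, 11,532,969 in favor — not approved.
Series B: 4/5 of 965243 = 772194.40, rounded up to 772195; 772,195 required, 772,483 in favor — approved.
Series C: 4/5 of 428830 = 343064; 343,064 required, 343,130 in favor — approved.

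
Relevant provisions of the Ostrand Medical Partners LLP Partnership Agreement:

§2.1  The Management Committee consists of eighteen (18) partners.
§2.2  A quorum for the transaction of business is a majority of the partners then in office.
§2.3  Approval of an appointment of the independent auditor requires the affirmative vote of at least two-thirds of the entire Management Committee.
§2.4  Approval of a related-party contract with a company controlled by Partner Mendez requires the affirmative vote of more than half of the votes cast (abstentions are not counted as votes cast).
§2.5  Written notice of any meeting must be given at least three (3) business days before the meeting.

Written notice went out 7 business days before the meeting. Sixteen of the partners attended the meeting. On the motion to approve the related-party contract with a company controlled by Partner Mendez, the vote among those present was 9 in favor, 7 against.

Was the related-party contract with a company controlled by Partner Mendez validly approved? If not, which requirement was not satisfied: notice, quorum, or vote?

Notice: 7 business days given; 3 required (7 ≥ 3). Satisfied.
Quorum: 16 present; quorum is 10. Satisfied.
Vote: the related-party contract with a company controlled by Partner Mendez requires a majority of the votes cast (16). A majority of 16 is 9, so 9 affirmative votes are needed; 9 voted in favor. Satisfied.

Valid — all requirements satisfied.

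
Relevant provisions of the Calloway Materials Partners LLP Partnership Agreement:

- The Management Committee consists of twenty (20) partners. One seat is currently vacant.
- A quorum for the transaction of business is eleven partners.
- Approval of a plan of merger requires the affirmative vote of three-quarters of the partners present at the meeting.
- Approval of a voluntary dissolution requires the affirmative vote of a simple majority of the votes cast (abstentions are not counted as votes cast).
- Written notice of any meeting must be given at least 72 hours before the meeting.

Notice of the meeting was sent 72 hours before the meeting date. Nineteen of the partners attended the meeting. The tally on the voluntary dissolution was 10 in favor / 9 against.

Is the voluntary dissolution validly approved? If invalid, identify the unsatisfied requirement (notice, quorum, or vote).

Valid — all requirements satisfied.

Notice: 72 hours given; 72 required (72 ≥ 72). Satisfied.
Quorum: 19 present; quorum is 11. Satisfied.
Vote: the voluntary dissolution requires a majority of the votes cast (19). A majority of 19 is 10, so 10 affirmative votes are needed; 10 voted in favor. Satisfied.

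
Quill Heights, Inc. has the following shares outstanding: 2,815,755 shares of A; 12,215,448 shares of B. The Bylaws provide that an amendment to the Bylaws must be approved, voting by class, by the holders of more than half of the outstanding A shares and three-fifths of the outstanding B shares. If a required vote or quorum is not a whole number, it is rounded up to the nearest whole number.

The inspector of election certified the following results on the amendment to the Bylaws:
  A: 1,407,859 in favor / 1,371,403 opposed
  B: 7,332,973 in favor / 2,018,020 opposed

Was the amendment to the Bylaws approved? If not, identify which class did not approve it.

Not approved — the A shares did not give the required vote.

A: a majority of 2815755 is 1407878; 1,407,878 required, 1,407,859 in favor — not approved.
B: 3/5 of 12215448 = 7329268.80, rounded up to 7329269; 7,329,269 required, 7,332,973 in favor — approved.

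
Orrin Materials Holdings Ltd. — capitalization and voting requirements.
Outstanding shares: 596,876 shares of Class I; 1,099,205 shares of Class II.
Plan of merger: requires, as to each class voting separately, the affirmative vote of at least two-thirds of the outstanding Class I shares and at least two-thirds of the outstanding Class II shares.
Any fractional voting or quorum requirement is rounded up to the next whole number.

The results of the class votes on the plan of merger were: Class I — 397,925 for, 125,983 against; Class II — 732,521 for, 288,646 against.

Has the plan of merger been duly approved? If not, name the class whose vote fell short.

Not approved — the Class II shares did not give the required vote.

Class I: 2/3 of 596876 = 397917.33, rounded up to 397918; 397,918 required, 397,925 in favor — approved.
Class II: 2/3 of 1099205 = 732803.33, rounded up to 732804; 732,804 required, 732,521 in favor — not approved.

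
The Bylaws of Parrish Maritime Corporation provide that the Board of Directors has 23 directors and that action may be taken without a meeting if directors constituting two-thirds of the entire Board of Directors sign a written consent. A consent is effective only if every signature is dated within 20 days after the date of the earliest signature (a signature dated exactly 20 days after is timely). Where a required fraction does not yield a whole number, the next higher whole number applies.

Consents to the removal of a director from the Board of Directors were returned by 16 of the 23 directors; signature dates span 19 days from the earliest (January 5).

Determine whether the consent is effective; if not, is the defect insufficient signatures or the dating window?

Effective — both the signature and dating-window requirements are satisfied.

Signatures required: two-thirds of 23 — 2/3 of 23 = 15.33, rounded up to 16, so 16 needed; 16 signed. Sufficient.
Dating window: the latest signature is 19 days after the earliest; the limit is 20 days. Within the window.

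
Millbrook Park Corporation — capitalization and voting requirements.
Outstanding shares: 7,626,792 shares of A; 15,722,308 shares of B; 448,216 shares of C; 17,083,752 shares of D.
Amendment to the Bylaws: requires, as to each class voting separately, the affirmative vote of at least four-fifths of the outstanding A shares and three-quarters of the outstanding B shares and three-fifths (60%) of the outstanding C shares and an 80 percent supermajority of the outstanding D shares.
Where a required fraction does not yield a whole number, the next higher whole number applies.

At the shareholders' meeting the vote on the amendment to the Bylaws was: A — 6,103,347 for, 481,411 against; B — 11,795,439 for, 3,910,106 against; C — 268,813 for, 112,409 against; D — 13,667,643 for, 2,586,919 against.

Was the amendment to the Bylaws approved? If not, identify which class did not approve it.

Not approved — the C shares did not give the required vote.

A: 4/5 of 7626792 = 6101433.60, rounded up to 6101434; 6,101,434 required, 6,103,347 in favor — approved.
B: 3/4 of 15722308 = 11791731; 11,791,731 required, 11,795,439 in favor — approved.
C: 3/5 of 448216 = 268929.60, rounded up to 268930; 268,930 required, 268,813 in favor — not approved.
D: 4/5 of 17083752 = 13667001.60, rounded up to 13667002; 13,667,002 required, 13,667,643 in favor — approved.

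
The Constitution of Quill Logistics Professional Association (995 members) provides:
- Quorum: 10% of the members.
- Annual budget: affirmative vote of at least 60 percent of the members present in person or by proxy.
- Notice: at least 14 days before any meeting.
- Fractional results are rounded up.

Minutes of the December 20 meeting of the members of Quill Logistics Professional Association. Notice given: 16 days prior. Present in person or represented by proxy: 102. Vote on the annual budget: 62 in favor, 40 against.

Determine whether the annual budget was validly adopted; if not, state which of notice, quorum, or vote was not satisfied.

Valid — all requirements satisfied.

Notice: 16 days given; 14 required. Satisfied.
Quorum: 10% of 995 = 99.50, rounded up to 100; 102 present. Satisfied.
Vote: requires three-fifths of those present (102); 3/5 of 102 = 61.20, rounded up to 62, so 62 needed; 62 in favor. Satisfied.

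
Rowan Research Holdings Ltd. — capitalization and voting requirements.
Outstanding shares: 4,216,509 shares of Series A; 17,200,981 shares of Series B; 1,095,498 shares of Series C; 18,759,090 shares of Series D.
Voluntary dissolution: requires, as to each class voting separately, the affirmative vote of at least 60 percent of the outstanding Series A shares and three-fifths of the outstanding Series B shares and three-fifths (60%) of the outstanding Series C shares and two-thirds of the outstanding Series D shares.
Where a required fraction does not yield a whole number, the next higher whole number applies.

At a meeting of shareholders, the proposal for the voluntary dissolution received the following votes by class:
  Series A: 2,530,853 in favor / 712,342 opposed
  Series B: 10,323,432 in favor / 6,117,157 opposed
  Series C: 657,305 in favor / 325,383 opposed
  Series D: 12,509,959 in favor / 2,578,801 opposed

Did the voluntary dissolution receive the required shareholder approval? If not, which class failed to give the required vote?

Series A: 3/5 of 4216509 = 2529905.40, rounded up to 2529906; 2,529,906 required, 2,530,853 in favor — approved.
Series B: 3/5 of 17200981 = 10320588.60, rounded up to 10320589; 10,320,589 required, 10,323,432 in favor — approved.
Series C: 3/5 of 1095498 = 657298.80, rounded up to 657299; 657,299 required, 657,305 in favor — approved.
Series D: 2/3 of 18759090 = 12506060; 12,506,060 required, 12,509,959 in favor — approved.

Approved — every class gave the required vote.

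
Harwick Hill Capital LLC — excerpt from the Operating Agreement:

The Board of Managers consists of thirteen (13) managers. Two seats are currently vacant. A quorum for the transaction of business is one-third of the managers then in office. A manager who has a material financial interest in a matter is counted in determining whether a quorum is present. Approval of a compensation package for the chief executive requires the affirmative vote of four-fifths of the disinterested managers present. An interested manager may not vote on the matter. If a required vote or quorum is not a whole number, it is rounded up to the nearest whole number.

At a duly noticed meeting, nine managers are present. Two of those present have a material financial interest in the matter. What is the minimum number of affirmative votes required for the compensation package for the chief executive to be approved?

6

The compensation package for the chief executive requires four-fifths of the disinterested managers present (9 − 2 = 7).
4/5 of 7 = 5.60, rounded up to 6.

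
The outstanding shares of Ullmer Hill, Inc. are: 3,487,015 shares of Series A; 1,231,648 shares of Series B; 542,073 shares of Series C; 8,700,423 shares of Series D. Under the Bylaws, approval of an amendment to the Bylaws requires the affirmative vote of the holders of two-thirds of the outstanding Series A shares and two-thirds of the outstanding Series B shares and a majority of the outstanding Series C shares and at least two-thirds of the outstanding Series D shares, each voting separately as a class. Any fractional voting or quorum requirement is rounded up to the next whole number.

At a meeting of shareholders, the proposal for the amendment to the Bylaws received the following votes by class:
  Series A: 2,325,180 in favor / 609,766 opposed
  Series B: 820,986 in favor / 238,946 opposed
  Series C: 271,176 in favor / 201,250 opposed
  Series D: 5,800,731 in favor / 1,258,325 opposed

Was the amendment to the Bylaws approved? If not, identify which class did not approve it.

Not approved — the Series B shares did not give the required vote.

Series A: 2/3 of 3487015 = 2324676.67, rounded up to 2324677; 2,324,677 required, 2,325,180 in favor — approved.
Series B: 2/3 of 1231648 = 821098.67, rounded up to 821099; 821,099 required, 820,986 in favor — not approved.
Series C: a majority of 542073 is 271037; 271,037 required, 271,176 in favor — approved.
Series D: 2/3 of 8700423 = 5800282; 5,800,282 required, 5,800,731 in favor — approved.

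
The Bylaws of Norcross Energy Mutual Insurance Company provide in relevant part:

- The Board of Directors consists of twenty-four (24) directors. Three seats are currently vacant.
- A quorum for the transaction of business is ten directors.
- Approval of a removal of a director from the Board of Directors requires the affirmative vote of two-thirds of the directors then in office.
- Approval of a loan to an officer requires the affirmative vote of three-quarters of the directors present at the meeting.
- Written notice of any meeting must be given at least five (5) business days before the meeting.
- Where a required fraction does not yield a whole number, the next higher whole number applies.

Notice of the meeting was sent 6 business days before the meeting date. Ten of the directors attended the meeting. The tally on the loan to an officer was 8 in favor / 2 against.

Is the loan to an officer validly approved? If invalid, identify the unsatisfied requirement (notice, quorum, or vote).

Notice: 6 business days given; 5 required (6 ≥ 5). Satisfied.
Quorum: 10 present; quorum is 10. Satisfied.
Vote: the loan to an officer requires three-fourths of the directors present (10). 3/4 of 10 = 7.50, rounded up to 8, so 8 affirmative votes are needed; 8 voted in favor. Satisfied.

Valid — all requirements satisfied.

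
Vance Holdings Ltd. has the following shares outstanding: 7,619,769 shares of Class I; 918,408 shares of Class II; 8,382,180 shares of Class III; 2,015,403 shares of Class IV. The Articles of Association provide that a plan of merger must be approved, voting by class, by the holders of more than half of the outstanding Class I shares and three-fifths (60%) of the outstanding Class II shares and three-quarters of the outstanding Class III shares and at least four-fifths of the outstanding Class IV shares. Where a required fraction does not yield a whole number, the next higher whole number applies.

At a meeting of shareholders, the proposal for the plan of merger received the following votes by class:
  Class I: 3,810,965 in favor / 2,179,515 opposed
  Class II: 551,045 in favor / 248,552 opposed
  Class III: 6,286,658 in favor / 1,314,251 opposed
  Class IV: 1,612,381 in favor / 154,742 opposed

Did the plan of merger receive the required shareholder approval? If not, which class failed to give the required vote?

Approved — every class gave the required vote.

Class I: a majority of 7619769 is 3809885; 3,809,885 required, 3,810,965 in favor — approved.
Class II: 3/5 of 918408 = 551044.80, rounded up to 551045; 551,045 required, 551,045 in favor — approved.
Class III: 3/4 of 8382180 = 6286635; 6,286,635 required, 6,286,658 in favor — approved.
Class IV: 4/5 of 2015403 = 1612322.40, rounded up to 1612323; 1,612,323 required, 1,612,381 in favor — approved.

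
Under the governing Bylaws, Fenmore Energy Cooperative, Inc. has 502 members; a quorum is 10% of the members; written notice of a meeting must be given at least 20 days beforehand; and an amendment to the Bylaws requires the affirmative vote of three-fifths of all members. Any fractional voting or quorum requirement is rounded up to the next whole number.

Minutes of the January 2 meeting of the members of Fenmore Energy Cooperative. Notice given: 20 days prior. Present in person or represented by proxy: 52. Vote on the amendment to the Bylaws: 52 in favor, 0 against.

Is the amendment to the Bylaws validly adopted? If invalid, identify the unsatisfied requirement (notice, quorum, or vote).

Notice: 20 days given; 20 required. Satisfied.
Quorum: 10% of 502 = 50.20, rounded up to 51; 52 present. Satisfied.
Vote: requires three-fifths of all members (502); 3/5 of 502 = 301.20, rounded up to 302, so 302 needed; 52 in favor. Not satisfied.

Invalid — vote requirement not satisfied.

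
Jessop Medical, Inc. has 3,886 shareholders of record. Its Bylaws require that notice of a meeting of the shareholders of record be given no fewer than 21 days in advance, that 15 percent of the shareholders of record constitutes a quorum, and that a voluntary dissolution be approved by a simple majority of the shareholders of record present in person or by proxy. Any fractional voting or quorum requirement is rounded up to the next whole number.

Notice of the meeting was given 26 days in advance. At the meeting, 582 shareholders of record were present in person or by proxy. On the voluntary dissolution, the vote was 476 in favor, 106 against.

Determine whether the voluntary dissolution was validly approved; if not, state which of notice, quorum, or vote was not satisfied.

Invalid — quorum requirement not satisfied.

Notice: 26 days given; 21 required. Satisfied.
Quorum: 15% of 3,886 = 582.90, rounded up to 583; 582 present. Not satisfied.
Vote: requires a majority of those present (582); a majority of 582 is 292, so 292 needed; 476 in favor. Satisfied.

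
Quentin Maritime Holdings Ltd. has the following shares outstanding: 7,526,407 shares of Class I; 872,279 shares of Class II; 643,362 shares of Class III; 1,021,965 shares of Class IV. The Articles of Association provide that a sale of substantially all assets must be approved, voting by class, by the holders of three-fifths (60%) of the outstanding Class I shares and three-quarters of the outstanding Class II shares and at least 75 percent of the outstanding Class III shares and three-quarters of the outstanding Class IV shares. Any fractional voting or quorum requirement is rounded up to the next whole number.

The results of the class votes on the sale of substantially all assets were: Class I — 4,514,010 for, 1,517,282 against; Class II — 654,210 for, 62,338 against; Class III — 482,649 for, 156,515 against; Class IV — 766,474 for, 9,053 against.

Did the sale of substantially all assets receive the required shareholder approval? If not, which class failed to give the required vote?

Class I: 3/5 of 7526407 = 4515844.20, rounded up to 4515845; 4,515,845 required, 4,514,010 in favor — not approved.
Class II: 3/4 of 872279 = 654209.25, rounded up to 654210; 654,210 required, 654,210 in favor — approved.
Class III: 3/4 of 643362 = 482521.50, rounded up to 482522; 482,522 required, 482,649 in favor — approved.
Class IV: 3/4 of 1021965 = 766473.75, rounded up to 766474; 766,474 required, 766,474 in favor — approved.

Not approved — the Class I shares did not give the required vote.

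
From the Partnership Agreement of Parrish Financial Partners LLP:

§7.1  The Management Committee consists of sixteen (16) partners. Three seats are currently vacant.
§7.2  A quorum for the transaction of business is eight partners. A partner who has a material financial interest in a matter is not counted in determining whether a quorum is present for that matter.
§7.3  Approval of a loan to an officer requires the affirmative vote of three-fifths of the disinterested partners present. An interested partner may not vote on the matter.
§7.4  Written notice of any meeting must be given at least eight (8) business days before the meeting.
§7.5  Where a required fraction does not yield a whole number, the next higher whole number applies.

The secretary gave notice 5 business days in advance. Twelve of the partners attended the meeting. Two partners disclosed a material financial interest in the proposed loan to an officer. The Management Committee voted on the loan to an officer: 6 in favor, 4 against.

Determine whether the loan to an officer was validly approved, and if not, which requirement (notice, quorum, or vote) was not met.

Notice: 5 business days given; 8 required (5 < 8). Not satisfied.
Quorum: 12 present, but the 2 interested partners do not count, leaving 10. Quorum is 8. Satisfied.
Vote: the loan to an officer requires three-fifths of the disinterested partners present (12 − 2 = 10). 3/5 of 10 = 6, so 6 affirmative votes are needed; 6 voted in favor. Satisfied.

Invalid — notice requirement not satisfied.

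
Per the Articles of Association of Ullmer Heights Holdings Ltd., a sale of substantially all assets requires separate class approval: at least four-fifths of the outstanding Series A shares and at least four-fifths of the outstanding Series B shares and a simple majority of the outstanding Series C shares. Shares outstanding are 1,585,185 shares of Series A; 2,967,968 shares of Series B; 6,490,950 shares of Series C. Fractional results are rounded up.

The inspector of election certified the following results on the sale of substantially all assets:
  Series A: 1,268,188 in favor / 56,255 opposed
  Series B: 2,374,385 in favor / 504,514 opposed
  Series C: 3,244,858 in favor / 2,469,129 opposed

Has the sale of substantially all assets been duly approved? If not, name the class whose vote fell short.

Series A: 4/5 of 1585185 = 1268148; 1,268,148 required, 1,268,188 in favor — approved.
Series B: 4/5 of 2967968 = 2374374.40, rounded up to 2374375; 2,374,375 required, 2,374,385 in favor — approved.
Series C: a majority of 6490950 is 3245476; 3,245,476 required, 3,244,858 in favor — not approved.

Not approved — the Series C shares did not give the required vote.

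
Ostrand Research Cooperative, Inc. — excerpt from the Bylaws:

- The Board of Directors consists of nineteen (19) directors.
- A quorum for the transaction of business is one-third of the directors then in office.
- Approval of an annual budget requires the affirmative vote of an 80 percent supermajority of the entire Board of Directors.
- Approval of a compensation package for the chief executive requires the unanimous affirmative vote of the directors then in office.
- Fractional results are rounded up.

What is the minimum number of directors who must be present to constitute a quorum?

7

1/3 of 19 = 6.33, rounded up to 7.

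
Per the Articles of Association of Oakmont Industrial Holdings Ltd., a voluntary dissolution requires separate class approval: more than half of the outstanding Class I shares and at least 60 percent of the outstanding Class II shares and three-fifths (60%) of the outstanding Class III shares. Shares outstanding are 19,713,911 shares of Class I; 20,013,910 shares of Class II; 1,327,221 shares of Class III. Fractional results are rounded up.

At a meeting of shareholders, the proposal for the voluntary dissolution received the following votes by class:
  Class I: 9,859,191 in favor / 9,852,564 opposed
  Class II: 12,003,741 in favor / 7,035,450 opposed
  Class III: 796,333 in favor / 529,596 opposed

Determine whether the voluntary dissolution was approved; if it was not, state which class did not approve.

Not approved — the Class II shares did not give the required vote.

Class I: a majority of 19713911 is 9856956; 9,856,956 required, 9,859,191 in favor — approved.
Class II: 3/5 of 20013910 = 12008346; 12,008,346 required, 12,003,741 in favor — not approved.
Class III: 3/5 of 1327221 = 796332.60, rounded up to 796333; 796,333 required, 796,333 in favor — approved.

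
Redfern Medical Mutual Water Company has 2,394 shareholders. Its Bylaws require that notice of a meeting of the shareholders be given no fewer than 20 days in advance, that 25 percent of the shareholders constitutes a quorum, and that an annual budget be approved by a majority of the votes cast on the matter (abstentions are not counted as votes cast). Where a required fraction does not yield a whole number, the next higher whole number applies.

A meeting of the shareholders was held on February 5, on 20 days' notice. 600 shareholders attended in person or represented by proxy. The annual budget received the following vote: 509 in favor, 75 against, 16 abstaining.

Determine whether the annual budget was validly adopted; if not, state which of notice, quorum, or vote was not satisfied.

Notice: 20 days given; 20 required. Satisfied.
Quorum: 25% of 2,394 = 598.50, rounded up to 599; 600 present. Satisfied.
Vote: requires a majority of the votes cast (600 − 16 abstaining = 584); a majority of 584 is 293, so 293 needed; 509 in favor. Satisfied.

Valid — all requirements satisfied.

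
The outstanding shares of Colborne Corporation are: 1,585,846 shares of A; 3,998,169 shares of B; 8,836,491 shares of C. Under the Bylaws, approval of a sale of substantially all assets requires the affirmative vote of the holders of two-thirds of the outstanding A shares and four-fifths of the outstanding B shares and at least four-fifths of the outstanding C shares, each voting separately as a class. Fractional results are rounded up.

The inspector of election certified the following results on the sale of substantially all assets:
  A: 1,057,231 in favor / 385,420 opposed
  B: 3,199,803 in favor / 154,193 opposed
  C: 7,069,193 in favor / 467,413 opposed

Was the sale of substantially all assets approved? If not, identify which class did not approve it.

A: 2/3 of 1585846 = 1057230.67, rounded up to 1057231; 1,057,231 required, 1,057,231 in favor — approved.
B: 4/5 of 3998169 = 3198535.20, rounded up to 3198536; 3,198,536 required, 3,199,803 in favor — approved.
C: 4/5 of 8836491 = 7069192.80, rounded up to 7069193; 7,069,193 required, 7,069,193 in favor — approved.

Approved — every class gave the required vote.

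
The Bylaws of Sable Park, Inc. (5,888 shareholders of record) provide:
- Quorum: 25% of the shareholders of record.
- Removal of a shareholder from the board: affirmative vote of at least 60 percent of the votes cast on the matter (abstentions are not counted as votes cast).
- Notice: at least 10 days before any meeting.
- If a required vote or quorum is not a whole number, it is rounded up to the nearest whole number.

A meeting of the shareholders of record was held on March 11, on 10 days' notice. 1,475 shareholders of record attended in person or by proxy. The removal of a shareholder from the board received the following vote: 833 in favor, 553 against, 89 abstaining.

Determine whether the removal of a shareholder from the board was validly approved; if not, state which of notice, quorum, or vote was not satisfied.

Valid — all requirements satisfied.

Notice: 10 days given; 10 required. Satisfied.
Quorum: 25% of 5,888 = 1,472; 1,475 present. Satisfied.
Vote: requires three-fifths of the votes cast (1,475 − 89 abstaining = 1,386); 3/5 of 1386 = 831.60, rounded up to 832, so 832 needed; 833 in favor. Satisfied.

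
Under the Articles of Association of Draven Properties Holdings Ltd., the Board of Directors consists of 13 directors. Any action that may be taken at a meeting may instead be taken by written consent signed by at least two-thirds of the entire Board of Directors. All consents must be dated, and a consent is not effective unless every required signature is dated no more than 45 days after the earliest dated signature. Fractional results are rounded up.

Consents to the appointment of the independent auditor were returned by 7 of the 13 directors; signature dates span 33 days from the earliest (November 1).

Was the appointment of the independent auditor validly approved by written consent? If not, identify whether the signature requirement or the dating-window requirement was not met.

Signatures required: at least two-thirds of 13 — 2/3 of 13 = 8.67, rounded up to 9, so 9 needed; 7 signed. Insufficient.
Dating window: the latest signature is 33 days after the earliest; the limit is 45 days. Within the window.

Not effective — insufficient signatures.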